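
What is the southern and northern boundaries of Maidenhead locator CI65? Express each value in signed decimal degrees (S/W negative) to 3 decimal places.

-5.000, -4.000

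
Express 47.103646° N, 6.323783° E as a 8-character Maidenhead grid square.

JN37dc84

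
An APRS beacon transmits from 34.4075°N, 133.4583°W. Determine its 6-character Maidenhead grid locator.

CM34gj

Shift to the Maidenhead origin (180°W, 90°S): lon 46.5417, lat 124.4075.
Field: lon ⌊46.5417/20⌋ = 2 → C; lat ⌊124.4075/10⌋ = 12 → M.
Square: lon ⌊6.5417/2⌋ = 3; lat ⌊4.4075/1⌋ = 4.
Subsquare: lon ⌊0.5417/0.0833333⌋ = 6 → g; lat ⌊0.4075/0.0416667⌋ = 9 → j.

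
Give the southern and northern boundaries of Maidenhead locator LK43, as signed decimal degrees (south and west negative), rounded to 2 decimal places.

13.00, 14.00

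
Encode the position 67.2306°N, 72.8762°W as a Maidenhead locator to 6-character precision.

FP37nf

Add 180° to longitude and 90° to latitude: 107.1238, 157.2306.
Field: 107.1238/20 → 5 → F, 157.2306/10 → 15 → P; chars FP.
Square: 7.1238/2 → 3, 7.2306/1 → 7; chars 37.
Subsquare: 1.1238/0.0833333 → 13 → n, 0.2306/0.0416667 → 5 → f; chars nf.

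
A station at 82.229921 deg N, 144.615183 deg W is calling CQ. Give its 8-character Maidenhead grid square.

BR72qf65

Add 180° to longitude and 90° to latitude: 35.38482, 172.22992.
Field: 35.38482/20 → 1 → B, 172.22992/10 → 17 → R; chars BR.
Square: 15.38482/2 → 7, 2.22992/1 → 2; chars 72.
Subsquare: 1.38482/0.0833333 → 16 → q, 0.22992/0.0416667 → 5 → f; chars qf.
Extended square: 0.05148/0.00833333 → 6, 0.02159/0.00416667 → 5; chars 65.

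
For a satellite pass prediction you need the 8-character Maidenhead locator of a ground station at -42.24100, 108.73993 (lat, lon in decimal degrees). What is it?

Add 180° to longitude and 90° to latitude: 288.73993, 47.75900.
Field: 288.73993/20 → 14 → O, 47.75900/10 → 4 → E; chars OE.
Square: 8.73993/2 → 4, 7.75900/1 → 7; chars 47.
Subsquare: 0.73993/0.0833333 → 8 → i, 0.75900/0.0416667 → 18 → s; chars is.
Extended square: 0.07326/0.00833333 → 8, 0.00900/0.00416667 → 2; chars 82.

OE47is82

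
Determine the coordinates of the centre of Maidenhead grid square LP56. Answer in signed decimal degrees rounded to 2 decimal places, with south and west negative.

Field L=11, P=15: +11·20° lon, +15·10° lat → SW at lon 40°, lat 60°.
Square 5, 6: +5·2° lon, +6·1° lat → SW at lon 50°, lat 66°.
Cell spans 2° lon × 1° lat. Centre is SW corner plus half of each.
latitude 66.50, longitude 51.00.

66.50, 51.00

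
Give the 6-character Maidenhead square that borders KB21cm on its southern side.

KB21cl

Latitude subsquare m = 12; −1 → 11 = l.
The longitude characters are unchanged.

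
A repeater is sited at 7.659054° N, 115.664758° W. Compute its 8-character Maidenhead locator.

Shift to the Maidenhead origin (180°W, 90°S): lon 64.33524, lat 97.65905.
Field: 64.33524/20 → 3 → D, 97.65905/10 → 9 → J; chars DJ.
Square: 4.33524/2 → 2, 7.65905/1 → 7; chars 27.
Subsquare: 0.33524/0.0833333 → 4 → e, 0.65905/0.0416667 → 15 → p; chars ep.
Extended square: 0.00191/0.00833333 → 0, 0.03405/0.00416667 → 8; chars 08.

DJ27ep08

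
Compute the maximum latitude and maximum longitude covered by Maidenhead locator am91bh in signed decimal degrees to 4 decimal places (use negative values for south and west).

31.3333, -161.8333

Field A=0, M=12: +0·20° lon, +12·10° lat → SW at lon -180°, lat 30°.
Square 9, 1: +9·2° lon, +1·1° lat → SW at lon -162°, lat 31°.
Subsquare b=1, h=7: +1·0.0833333° lon, +7·0.0416667° lat → SW at lon -161.917°, lat 31.2917°.
Cell spans 0.0833333° lon × 0.0416667° lat. NE corner is SW corner plus one full cell.
latitude 31.3333, longitude -161.8333.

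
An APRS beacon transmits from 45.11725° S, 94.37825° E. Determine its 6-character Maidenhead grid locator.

Shift to the Maidenhead origin (180°W, 90°S): lon 274.3782, lat 44.8828.
Field: 274.3782/20 → 13 → N, 44.8828/10 → 4 → E; chars NE.
Square: 14.3782/2 → 7, 4.8828/1 → 4; chars 74.
Subsquare: 0.3782/0.0833333 → 4 → e, 0.8828/0.0416667 → 21 → v; chars ev.

NE74ev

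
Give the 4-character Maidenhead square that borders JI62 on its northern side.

JI63

Latitude square 2; +1 → 3.
The longitude characters are unchanged.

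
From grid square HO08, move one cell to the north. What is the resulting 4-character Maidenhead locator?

HO09

Latitude square 8; +1 → 9.
The longitude characters are unchanged.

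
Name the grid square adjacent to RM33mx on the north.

Latitude subsquare x = 23; +1 → 24, wraps to 0 = a, carry into square.
Latitude square 3; +1 → 4.
The longitude characters are unchanged.

RM34ma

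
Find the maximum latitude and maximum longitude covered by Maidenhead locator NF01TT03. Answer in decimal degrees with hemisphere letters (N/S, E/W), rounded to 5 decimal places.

38.19167° S, 81.59167° E

Field N=13, F=5: +13·20° lon, +5·10° lat → SW at lon 80°, lat -40°.
Square 0, 1: +0·2° lon, +1·1° lat → SW at lon 80°, lat -39°.
Subsquare t=19, t=19: +19·0.0833333° lon, +19·0.0416667° lat → SW at lon 81.5833°, lat -38.2083°.
Extended square 0, 3: +0·0.00833333° lon, +3·0.00416667° lat → SW at lon 81.5833°, lat -38.1958°.
Cell spans 0.00833333° lon × 0.00416667° lat. NE corner is SW corner plus one full cell.
latitude 38.19167° S, longitude 81.59167° E.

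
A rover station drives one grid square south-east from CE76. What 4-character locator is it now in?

CE85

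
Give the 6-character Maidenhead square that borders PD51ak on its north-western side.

PD41xl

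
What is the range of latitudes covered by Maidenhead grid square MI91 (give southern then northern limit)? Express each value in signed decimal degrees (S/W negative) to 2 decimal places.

-9.00, -8.00

Field M=12, I=8: +12·20° lon, +8·10° lat → SW at lon 60°, lat -10°.
Square 9, 1: +9·2° lon, +1·1° lat → SW at lon 78°, lat -9°.
Cell spans 2° lon × 1° lat.
south -9.00, north -8.00.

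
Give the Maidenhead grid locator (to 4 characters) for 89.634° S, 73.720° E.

Shift to the Maidenhead origin (180°W, 90°S): lon 253.72, lat 0.37.
Field: 253.72/20 → 12 → M, 0.37/10 → 0 → A; chars MA.
Square: 13.72/2 → 6, 0.37/1 → 0; chars 60.

MA60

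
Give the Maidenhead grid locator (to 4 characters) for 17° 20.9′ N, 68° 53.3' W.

FK57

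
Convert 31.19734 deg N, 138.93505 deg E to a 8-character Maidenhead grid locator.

Offset from 180°W / 90°S: lon 318.93505°, lat 121.19734°.
Field (20°×10°, letters A–R): lon ⌊318.93505/20⌋ = 15 → P; lat ⌊121.19734/10⌋ = 12 → M.
Square (2°×1°, digits 0–9): lon ⌊18.93505/2⌋ = 9; lat ⌊1.19734/1⌋ = 1.
Subsquare (5′×2.5′, letters a–x): lon ⌊0.93505/0.0833333⌋ = 11 → l; lat ⌊0.19734/0.0416667⌋ = 4 → e.
Extended square (30″×15″, digits 0–9): lon ⌊0.01838/0.00833333⌋ = 2; lat ⌊0.03067/0.00416667⌋ = 7.

PM91le27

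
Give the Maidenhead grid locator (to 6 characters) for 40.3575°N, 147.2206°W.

BN60ji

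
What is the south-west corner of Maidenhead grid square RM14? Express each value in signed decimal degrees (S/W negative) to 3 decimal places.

34.000, 162.000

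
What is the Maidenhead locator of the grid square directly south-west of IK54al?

Longitude subsquare a = 0; −1 → -1, wraps to 23 = x, carry into square.
Longitude square 5; −1 → 4.
Latitude subsquare l = 11; −1 → 10 = k.

IK44xk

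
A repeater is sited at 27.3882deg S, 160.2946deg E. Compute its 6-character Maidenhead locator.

RG02do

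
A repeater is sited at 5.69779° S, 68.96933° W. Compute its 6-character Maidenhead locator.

Shift to the Maidenhead origin (180°W, 90°S): lon 111.0307, lat 84.3022.
Field (20°×10°, letters A–R): lon ⌊111.0307/20⌋ = 5 → F; lat ⌊84.3022/10⌋ = 8 → I.
Square (2°×1°, digits 0–9): lon ⌊11.0307/2⌋ = 5; lat ⌊4.3022/1⌋ = 4.
Subsquare (5′×2.5′, letters a–x): lon ⌊1.0307/0.0833333⌋ = 12 → m; lat ⌊0.3022/0.0416667⌋ = 7 → h.

FI54mh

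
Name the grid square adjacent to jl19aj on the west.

JL09xj

Longitude subsquare a = 0; −1 → -1, wraps to 23 = x, carry into square.
Longitude square 1; −1 → 0.
The latitude characters are unchanged.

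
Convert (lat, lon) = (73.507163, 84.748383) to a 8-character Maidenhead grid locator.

NQ23im91

Add 180° to longitude and 90° to latitude: 264.74838, 163.50716.
Field: lon ⌊264.74838/20⌋ = 13 → N; lat ⌊163.50716/10⌋ = 16 → Q.
Square: lon ⌊4.74838/2⌋ = 2; lat ⌊3.50716/1⌋ = 3.
Subsquare: lon ⌊0.74838/0.0833333⌋ = 8 → i; lat ⌊0.50716/0.0416667⌋ = 12 → m.
Extended square: lon ⌊0.08172/0.00833333⌋ = 9; lat ⌊0.00716/0.00416667⌋ = 1.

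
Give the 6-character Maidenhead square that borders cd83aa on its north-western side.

CD73xb

Longitude subsquare a = 0; −1 → -1, wraps to 23 = x, carry into square.
Longitude square 8; −1 → 7.
Latitude subsquare a = 0; +1 → 1 = b.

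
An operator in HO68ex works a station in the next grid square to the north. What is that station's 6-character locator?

Latitude subsquare x = 23; +1 → 24, wraps to 0 = a, carry into square.
Latitude square 8; +1 → 9.
The longitude characters are unchanged.

HO69ea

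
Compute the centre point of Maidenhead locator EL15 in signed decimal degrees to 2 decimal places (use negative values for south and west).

Field E=4, L=11: +4·20° lon, +11·10° lat → SW at lon -100°, lat 20°.
Square 1, 5: +1·2° lon, +5·1° lat → SW at lon -98°, lat 25°.
Cell spans 2° lon × 1° lat. Centre is SW corner plus half of each.
latitude 25.50, longitude -97.00.

25.50, -97.00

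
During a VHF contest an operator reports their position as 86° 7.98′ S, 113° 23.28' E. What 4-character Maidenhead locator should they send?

Shift to the Maidenhead origin (180°W, 90°S): lon 293.39, lat 3.87.
Field (20°×10°, letters A–R): 293.39/20 → 14 → O, 3.87/10 → 0 → A; chars OA.
Square (2°×1°, digits 0–9): 13.39/2 → 6, 3.87/1 → 3; chars 63.

OA63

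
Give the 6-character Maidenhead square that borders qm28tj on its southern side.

QM28ti

Latitude subsquare j = 9; −1 → 8 = i.
The longitude characters are unchanged.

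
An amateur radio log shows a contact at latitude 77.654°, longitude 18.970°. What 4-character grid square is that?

Offset from 180°W / 90°S: lon 198.97°, lat 167.65°.
Field: lon ⌊198.97/20⌋ = 9 → J; lat ⌊167.65/10⌋ = 16 → Q.
Square: lon ⌊18.97/2⌋ = 9; lat ⌊7.65/1⌋ = 7.

JQ97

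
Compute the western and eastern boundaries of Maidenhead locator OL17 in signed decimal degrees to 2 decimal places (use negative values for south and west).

102.00, 104.00

Field O=14, L=11: +14·20° lon, +11·10° lat → SW at lon 100°, lat 20°.
Square 1, 7: +1·2° lon, +7·1° lat → SW at lon 102°, lat 27°.
Cell spans 2° lon × 1° lat.
west 102.00, east 104.00.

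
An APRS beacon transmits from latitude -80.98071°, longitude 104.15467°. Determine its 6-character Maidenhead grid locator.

OA29ba

Shift to the Maidenhead origin (180°W, 90°S): lon 284.1547, lat 9.0193.
Field: 284.1547/20 → 14 → O, 9.0193/10 → 0 → A; chars OA.
Square: 4.1547/2 → 2, 9.0193/1 → 9; chars 29.
Subsquare: 0.1547/0.0833333 → 1 → b, 0.0193/0.0416667 → 0 → a; chars ba.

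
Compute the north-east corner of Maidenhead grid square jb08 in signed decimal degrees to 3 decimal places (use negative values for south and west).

-71.000, 2.000

Field J=9, B=1: +9·20° lon, +1·10° lat → SW at lon 0°, lat -80°.
Square 0, 8: +0·2° lon, +8·1° lat → SW at lon 0°, lat -72°.
Cell spans 2° lon × 1° lat. NE corner is SW corner plus one full cell.
latitude -71.000, longitude 2.000.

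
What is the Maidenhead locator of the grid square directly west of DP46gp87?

DP46gp77

Longitude extended square 8; −1 → 7.
The latitude characters are unchanged.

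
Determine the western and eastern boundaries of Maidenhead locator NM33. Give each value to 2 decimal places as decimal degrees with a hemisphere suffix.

86.00° E, 88.00° E

Field N=13, M=12: +13·20° lon, +12·10° lat → SW at lon 80°, lat 30°.
Square 3, 3: +3·2° lon, +3·1° lat → SW at lon 86°, lat 33°.
Cell spans 2° lon × 1° lat.
west 86.00° E, east 88.00° E.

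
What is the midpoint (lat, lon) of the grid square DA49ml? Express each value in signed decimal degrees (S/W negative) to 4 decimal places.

Field D=3, A=0: +3·20° lon, +0·10° lat → SW at lon -120°, lat -90°.
Square 4, 9: +4·2° lon, +9·1° lat → SW at lon -112°, lat -81°.
Subsquare m=12, l=11: +12·0.0833333° lon, +11·0.0416667° lat → SW at lon -111°, lat -80.5417°.
Cell spans 0.0833333° lon × 0.0416667° lat. Centre is SW corner plus half of each.
latitude -80.5208, longitude -110.9583.

-80.5208, -110.9583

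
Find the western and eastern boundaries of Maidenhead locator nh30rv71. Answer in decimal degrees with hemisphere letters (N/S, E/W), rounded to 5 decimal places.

87.47500° E, 87.48333° E

Field N=13, H=7: +13·20° lon, +7·10° lat → SW at lon 80°, lat -20°.
Square 3, 0: +3·2° lon, +0·1° lat → SW at lon 86°, lat -20°.
Subsquare r=17, v=21: +17·0.0833333° lon, +21·0.0416667° lat → SW at lon 87.4167°, lat -19.125°.
Extended square 7, 1: +7·0.00833333° lon, +1·0.00416667° lat → SW at lon 87.475°, lat -19.1208°.
Cell spans 0.00833333° lon × 0.00416667° lat.
west 87.47500° E, east 87.48333° E.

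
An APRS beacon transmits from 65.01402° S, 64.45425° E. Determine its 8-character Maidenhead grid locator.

Offset from 180°W / 90°S: lon 244.45425°, lat 24.98598°.
Field: 244.45425/20 → 12 → M, 24.98598/10 → 2 → C; chars MC.
Square: 4.45425/2 → 2, 4.98598/1 → 4; chars 24.
Subsquare: 0.45425/0.0833333 → 5 → f, 0.98598/0.0416667 → 23 → x; chars fx.
Extended square: 0.03758/0.00833333 → 4, 0.02765/0.00416667 → 6; chars 46.

MC24fx46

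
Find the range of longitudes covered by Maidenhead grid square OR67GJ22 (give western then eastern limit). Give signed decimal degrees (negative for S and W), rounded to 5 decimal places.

Field O=14, R=17: +14·20° lon, +17·10° lat → SW at lon 100°, lat 80°.
Square 6, 7: +6·2° lon, +7·1° lat → SW at lon 112°, lat 87°.
Subsquare g=6, j=9: +6·0.0833333° lon, +9·0.0416667° lat → SW at lon 112.5°, lat 87.375°.
Extended square 2, 2: +2·0.00833333° lon, +2·0.00416667° lat → SW at lon 112.517°, lat 87.3833°.
Cell spans 0.00833333° lon × 0.00416667° lat.
west 112.51667, east 112.52500.

112.51667, 112.52500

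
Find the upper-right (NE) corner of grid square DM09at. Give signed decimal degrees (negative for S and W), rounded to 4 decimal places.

39.8333, -119.9167

Field D=3, M=12: +3·20° lon, +12·10° lat → SW at lon -120°, lat 30°.
Square 0, 9: +0·2° lon, +9·1° lat → SW at lon -120°, lat 39°.
Subsquare a=0, t=19: +0·0.0833333° lon, +19·0.0416667° lat → SW at lon -120°, lat 39.7917°.
Cell spans 0.0833333° lon × 0.0416667° lat. NE corner is SW corner plus one full cell.
latitude 39.8333, longitude -119.9167.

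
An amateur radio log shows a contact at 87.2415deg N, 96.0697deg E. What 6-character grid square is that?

NR87af

Add 180° to longitude and 90° to latitude: 276.0697, 177.2415.
Field (20°×10°, letters A–R): 276.0697/20 → 13 → N, 177.2415/10 → 17 → R; chars NR.
Square (2°×1°, digits 0–9): 16.0697/2 → 8, 7.2415/1 → 7; chars 87.
Subsquare (5′×2.5′, letters a–x): 0.0697/0.0833333 → 0 → a, 0.2415/0.0416667 → 5 → f; chars af.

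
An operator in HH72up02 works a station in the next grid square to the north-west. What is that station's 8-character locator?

HH72tp93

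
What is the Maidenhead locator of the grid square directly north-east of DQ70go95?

DQ70ho06

Longitude extended square 9; +1 → 10, wraps to 0, carry into subsquare.
Longitude subsquare g = 6; +1 → 7 = h.
Latitude extended square 5; +1 → 6.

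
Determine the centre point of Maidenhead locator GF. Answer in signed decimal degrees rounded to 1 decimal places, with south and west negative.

-35.0, -50.0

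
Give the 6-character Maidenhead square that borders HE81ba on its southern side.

Latitude subsquare a = 0; −1 → -1, wraps to 23 = x, carry into square.
Latitude square 1; −1 → 0.
The longitude characters are unchanged.

HE80bx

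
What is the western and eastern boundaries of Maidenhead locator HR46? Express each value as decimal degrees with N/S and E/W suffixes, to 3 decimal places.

Field H=7, R=17: +7·20° lon, +17·10° lat → SW at lon -40°, lat 80°.
Square 4, 6: +4·2° lon, +6·1° lat → SW at lon -32°, lat 86°.
Cell spans 2° lon × 1° lat.
west 32.000° W, east 30.000° W.

32.000° W, 30.000° W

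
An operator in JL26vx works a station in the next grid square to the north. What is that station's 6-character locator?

JL27va

Latitude subsquare x = 23; +1 → 24, wraps to 0 = a, carry into square.
Latitude square 6; +1 → 7.
The longitude characters are unchanged.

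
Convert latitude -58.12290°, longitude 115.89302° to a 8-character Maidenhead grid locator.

OD71wv70

Add 180° to longitude and 90° to latitude: 295.89302, 31.87710.
Field: lon ⌊295.89302/20⌋ = 14 → O; lat ⌊31.87710/10⌋ = 3 → D.
Square: lon ⌊15.89302/2⌋ = 7; lat ⌊1.87710/1⌋ = 1.
Subsquare: lon ⌊1.89302/0.0833333⌋ = 22 → w; lat ⌊0.87710/0.0416667⌋ = 21 → v.
Extended square: lon ⌊0.05969/0.00833333⌋ = 7; lat ⌊0.00210/0.00416667⌋ = 0.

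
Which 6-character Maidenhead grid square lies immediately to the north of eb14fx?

EB15fa

Latitude subsquare x = 23; +1 → 24, wraps to 0 = a, carry into square.
Latitude square 4; +1 → 5.
The longitude characters are unchanged.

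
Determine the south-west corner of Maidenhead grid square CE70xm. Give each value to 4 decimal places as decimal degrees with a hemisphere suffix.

49.5000° S, 124.0833° W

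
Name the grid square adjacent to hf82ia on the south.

HF81ix

Latitude subsquare a = 0; −1 → -1, wraps to 23 = x, carry into square.
Latitude square 2; −1 → 1.
The longitude characters are unchanged.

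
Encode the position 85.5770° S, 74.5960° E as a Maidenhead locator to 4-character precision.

Shift to the Maidenhead origin (180°W, 90°S): lon 254.60, lat 4.42.
Field (20°×10°, letters A–R): lon ⌊254.60/20⌋ = 12 → M; lat ⌊4.42/10⌋ = 0 → A.
Square (2°×1°, digits 0–9): lon ⌊14.60/2⌋ = 7; lat ⌊4.42/1⌋ = 4.

MA74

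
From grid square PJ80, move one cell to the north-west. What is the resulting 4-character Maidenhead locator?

PJ71

Longitude square 8; −1 → 7.
Latitude square 0; +1 → 1.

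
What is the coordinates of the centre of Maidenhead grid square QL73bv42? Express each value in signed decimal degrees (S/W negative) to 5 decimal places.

Field Q=16, L=11: +16·20° lon, +11·10° lat → SW at lon 140°, lat 20°.
Square 7, 3: +7·2° lon, +3·1° lat → SW at lon 154°, lat 23°.
Subsquare b=1, v=21: +1·0.0833333° lon, +21·0.0416667° lat → SW at lon 154.083°, lat 23.875°.
Extended square 4, 2: +4·0.00833333° lon, +2·0.00416667° lat → SW at lon 154.117°, lat 23.8833°.
Cell spans 0.00833333° lon × 0.00416667° lat. Centre is SW corner plus half of each.
latitude 23.88542, longitude 154.12083.

23.88542, 154.12083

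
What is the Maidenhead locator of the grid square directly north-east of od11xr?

Longitude subsquare x = 23; +1 → 24, wraps to 0 = a, carry into square.
Longitude square 1; +1 → 2.
Latitude subsquare r = 17; +1 → 18 = s.

OD21as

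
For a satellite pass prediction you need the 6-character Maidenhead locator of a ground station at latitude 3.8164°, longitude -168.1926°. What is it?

Add 180° to longitude and 90° to latitude: 11.8074, 93.8164.
Field (20°×10°, letters A–R): lon ⌊11.8074/20⌋ = 0 → A; lat ⌊93.8164/10⌋ = 9 → J.
Square (2°×1°, digits 0–9): lon ⌊11.8074/2⌋ = 5; lat ⌊3.8164/1⌋ = 3.
Subsquare (5′×2.5′, letters a–x): lon ⌊1.8074/0.0833333⌋ = 21 → v; lat ⌊0.8164/0.0416667⌋ = 19 → t.

AJ53vt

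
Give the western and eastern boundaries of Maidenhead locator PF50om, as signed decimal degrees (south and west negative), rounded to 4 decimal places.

131.1667, 131.2500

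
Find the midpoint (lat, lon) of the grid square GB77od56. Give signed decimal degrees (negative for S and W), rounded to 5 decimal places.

Field G=6, B=1: +6·20° lon, +1·10° lat → SW at lon -60°, lat -80°.
Square 7, 7: +7·2° lon, +7·1° lat → SW at lon -46°, lat -73°.
Subsquare o=14, d=3: +14·0.0833333° lon, +3·0.0416667° lat → SW at lon -44.8333°, lat -72.875°.
Extended square 5, 6: +5·0.00833333° lon, +6·0.00416667° lat → SW at lon -44.7917°, lat -72.85°.
Cell spans 0.00833333° lon × 0.00416667° lat. Centre is SW corner plus half of each.
latitude -72.84792, longitude -44.78750.

-72.84792, -44.78750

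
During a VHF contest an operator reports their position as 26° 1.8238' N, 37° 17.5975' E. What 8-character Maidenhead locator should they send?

Shift to the Maidenhead origin (180°W, 90°S): lon 217.29329, lat 116.03040.
Field: lon ⌊217.29329/20⌋ = 10 → K; lat ⌊116.03040/10⌋ = 11 → L.
Square: lon ⌊17.29329/2⌋ = 8; lat ⌊6.03040/1⌋ = 6.
Subsquare: lon ⌊1.29329/0.0833333⌋ = 15 → p; lat ⌊0.03040/0.0416667⌋ = 0 → a.
Extended square: lon ⌊0.04329/0.00833333⌋ = 5; lat ⌊0.03040/0.00416667⌋ = 7.

KL86pa57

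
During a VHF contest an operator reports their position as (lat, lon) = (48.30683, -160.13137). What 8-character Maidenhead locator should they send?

AN98wh43

Shift to the Maidenhead origin (180°W, 90°S): lon 19.86863, lat 138.30683.
Field: lon ⌊19.86863/20⌋ = 0 → A; lat ⌊138.30683/10⌋ = 13 → N.
Square: lon ⌊19.86863/2⌋ = 9; lat ⌊8.30683/1⌋ = 8.
Subsquare: lon ⌊1.86863/0.0833333⌋ = 22 → w; lat ⌊0.30683/0.0416667⌋ = 7 → h.
Extended square: lon ⌊0.03530/0.00833333⌋ = 4; lat ⌊0.01516/0.00416667⌋ = 3.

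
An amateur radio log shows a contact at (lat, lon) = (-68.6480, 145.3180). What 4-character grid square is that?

Add 180° to longitude and 90° to latitude: 325.32, 21.35.
Field: 325.32/20 → 16 → Q, 21.35/10 → 2 → C; chars QC.
Square: 5.32/2 → 2, 1.35/1 → 1; chars 21.

QC21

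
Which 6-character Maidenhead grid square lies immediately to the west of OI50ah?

OI40xh

Longitude subsquare a = 0; −1 → -1, wraps to 23 = x, carry into square.
Longitude square 5; −1 → 4.
The latitude characters are unchanged.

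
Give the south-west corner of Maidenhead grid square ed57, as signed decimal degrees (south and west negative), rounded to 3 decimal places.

Field E=4, D=3: +4·20° lon, +3·10° lat → SW at lon -100°, lat -60°.
Square 5, 7: +5·2° lon, +7·1° lat → SW at lon -90°, lat -53°.
latitude -53.000, longitude -90.000.

-53.000, -90.000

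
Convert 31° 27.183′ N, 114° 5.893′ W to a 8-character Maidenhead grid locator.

DM21wk88

Offset from 180°W / 90°S: lon 65.90178°, lat 121.45305°.
Field: lon ⌊65.90178/20⌋ = 3 → D; lat ⌊121.45305/10⌋ = 12 → M.
Square: lon ⌊5.90178/2⌋ = 2; lat ⌊1.45305/1⌋ = 1.
Subsquare: lon ⌊1.90178/0.0833333⌋ = 22 → w; lat ⌊0.45305/0.0416667⌋ = 10 → k.
Extended square: lon ⌊0.06845/0.00833333⌋ = 8; lat ⌊0.03638/0.00416667⌋ = 8.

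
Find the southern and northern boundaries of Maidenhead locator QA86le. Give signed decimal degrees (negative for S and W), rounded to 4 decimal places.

-83.8333, -83.7917

Field Q=16, A=0: +16·20° lon, +0·10° lat → SW at lon 140°, lat -90°.
Square 8, 6: +8·2° lon, +6·1° lat → SW at lon 156°, lat -84°.
Subsquare l=11, e=4: +11·0.0833333° lon, +4·0.0416667° lat → SW at lon 156.917°, lat -83.8333°.
Cell spans 0.0833333° lon × 0.0416667° lat.
south -83.8333, north -83.7917.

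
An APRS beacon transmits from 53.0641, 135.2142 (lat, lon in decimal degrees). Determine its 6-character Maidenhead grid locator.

Add 180° to longitude and 90° to latitude: 315.2142, 143.0641.
Field: lon ⌊315.2142/20⌋ = 15 → P; lat ⌊143.0641/10⌋ = 14 → O.
Square: lon ⌊15.2142/2⌋ = 7; lat ⌊3.0641/1⌋ = 3.
Subsquare: lon ⌊1.2142/0.0833333⌋ = 14 → o; lat ⌊0.0641/0.0416667⌋ = 1 → b.

PO73ob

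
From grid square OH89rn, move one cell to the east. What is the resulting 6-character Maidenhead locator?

Longitude subsquare r = 17; +1 → 18 = s.
The latitude characters are unchanged.

OH89sn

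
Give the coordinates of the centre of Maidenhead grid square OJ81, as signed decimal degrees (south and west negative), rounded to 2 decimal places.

Field O=14, J=9: +14·20° lon, +9·10° lat → SW at lon 100°, lat 0°.
Square 8, 1: +8·2° lon, +1·1° lat → SW at lon 116°, lat 1°.
Cell spans 2° lon × 1° lat. Centre is SW corner plus half of each.
latitude 1.50, longitude 117.00.

1.50, 117.00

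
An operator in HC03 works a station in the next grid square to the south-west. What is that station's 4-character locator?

GC92

Longitude square 0; −1 → -1, wraps to 9, carry into field.
Longitude field H = 7; −1 → 6 = G.
Latitude square 3; −1 → 2.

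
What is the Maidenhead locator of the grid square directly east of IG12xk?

Longitude subsquare x = 23; +1 → 24, wraps to 0 = a, carry into square.
Longitude square 1; +1 → 2.
The latitude characters are unchanged.

IG22ak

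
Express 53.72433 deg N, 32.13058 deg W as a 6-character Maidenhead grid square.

HO33wr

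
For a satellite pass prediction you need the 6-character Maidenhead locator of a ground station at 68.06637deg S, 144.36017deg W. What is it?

BC71tw

Offset from 180°W / 90°S: lon 35.6398°, lat 21.9336°.
Field: lon ⌊35.6398/20⌋ = 1 → B; lat ⌊21.9336/10⌋ = 2 → C.
Square: lon ⌊15.6398/2⌋ = 7; lat ⌊1.9336/1⌋ = 1.
Subsquare: lon ⌊1.6398/0.0833333⌋ = 19 → t; lat ⌊0.9336/0.0416667⌋ = 22 → w.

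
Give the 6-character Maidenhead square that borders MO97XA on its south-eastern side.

NO06ax

Longitude subsquare x = 23; +1 → 24, wraps to 0 = a, carry into square.
Longitude square 9; +1 → 10, wraps to 0, carry into field.
Longitude field M = 12; +1 → 13 = N.
Latitude subsquare a = 0; −1 → -1, wraps to 23 = x, carry into square.
Latitude square 7; −1 → 6.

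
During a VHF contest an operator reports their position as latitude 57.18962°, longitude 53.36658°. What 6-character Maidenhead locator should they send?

LO67qe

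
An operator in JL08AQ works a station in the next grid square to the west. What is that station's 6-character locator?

Longitude subsquare a = 0; −1 → -1, wraps to 23 = x, carry into square.
Longitude square 0; −1 → -1, wraps to 9, carry into field.
Longitude field J = 9; −1 → 8 = I.
The latitude characters are unchanged.

IL98xq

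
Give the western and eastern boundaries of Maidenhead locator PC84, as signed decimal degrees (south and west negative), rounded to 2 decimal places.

Field P=15, C=2: +15·20° lon, +2·10° lat → SW at lon 120°, lat -70°.
Square 8, 4: +8·2° lon, +4·1° lat → SW at lon 136°, lat -66°.
Cell spans 2° lon × 1° lat.
west 136.00, east 138.00.

136.00, 138.00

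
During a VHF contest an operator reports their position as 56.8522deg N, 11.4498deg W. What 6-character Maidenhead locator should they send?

Shift to the Maidenhead origin (180°W, 90°S): lon 168.5502, lat 146.8522.
Field: lon ⌊168.5502/20⌋ = 8 → I; lat ⌊146.8522/10⌋ = 14 → O.
Square: lon ⌊8.5502/2⌋ = 4; lat ⌊6.8522/1⌋ = 6.
Subsquare: lon ⌊0.5502/0.0833333⌋ = 6 → g; lat ⌊0.8522/0.0416667⌋ = 20 → u.

IO46gu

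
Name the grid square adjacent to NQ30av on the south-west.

Longitude subsquare a = 0; −1 → -1, wraps to 23 = x, carry into square.
Longitude square 3; −1 → 2.
Latitude subsquare v = 21; −1 → 20 = u.

NQ20xu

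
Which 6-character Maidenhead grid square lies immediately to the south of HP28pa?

Latitude subsquare a = 0; −1 → -1, wraps to 23 = x, carry into square.
Latitude square 8; −1 → 7.
The longitude characters are unchanged.

HP27px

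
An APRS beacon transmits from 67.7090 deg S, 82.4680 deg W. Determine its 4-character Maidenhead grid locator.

Shift to the Maidenhead origin (180°W, 90°S): lon 97.53, lat 22.29.
Field (20°×10°, letters A–R): 97.53/20 → 4 → E, 22.29/10 → 2 → C; chars EC.
Square (2°×1°, digits 0–9): 17.53/2 → 8, 2.29/1 → 2; chars 82.

EC82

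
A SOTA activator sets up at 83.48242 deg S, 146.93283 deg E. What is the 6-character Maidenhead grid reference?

Add 180° to longitude and 90° to latitude: 326.9328, 6.5176.
Field: 326.9328/20 → 16 → Q, 6.5176/10 → 0 → A; chars QA.
Square: 6.9328/2 → 3, 6.5176/1 → 6; chars 36.
Subsquare: 0.9328/0.0833333 → 11 → l, 0.5176/0.0416667 → 12 → m; chars lm.

QA36lm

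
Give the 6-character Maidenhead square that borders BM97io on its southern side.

Latitude subsquare o = 14; −1 → 13 = n.
The longitude characters are unchanged.

BM97in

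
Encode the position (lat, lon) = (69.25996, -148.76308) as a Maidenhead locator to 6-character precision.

BP59og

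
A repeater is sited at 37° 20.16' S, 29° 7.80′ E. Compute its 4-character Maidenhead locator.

Shift to the Maidenhead origin (180°W, 90°S): lon 209.13, lat 52.66.
Field: 209.13/20 → 10 → K, 52.66/10 → 5 → F; chars KF.
Square: 9.13/2 → 4, 2.66/1 → 2; chars 42.

KF42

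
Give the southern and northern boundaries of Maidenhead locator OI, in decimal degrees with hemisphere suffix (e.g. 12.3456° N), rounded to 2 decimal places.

Field O=14, I=8: +14·20° lon, +8·10° lat → SW at lon 100°, lat -10°.
Cell spans 20° lon × 10° lat.
south 10.00° S, north 0.00° N.

10.00° S, 0.00° N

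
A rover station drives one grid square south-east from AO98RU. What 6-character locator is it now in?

Longitude subsquare r = 17; +1 → 18 = s.
Latitude subsquare u = 20; −1 → 19 = t.

AO98st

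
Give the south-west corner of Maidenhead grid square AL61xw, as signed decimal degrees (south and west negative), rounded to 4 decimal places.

Field A=0, L=11: +0·20° lon, +11·10° lat → SW at lon -180°, lat 20°.
Square 6, 1: +6·2° lon, +1·1° lat → SW at lon -168°, lat 21°.
Subsquare x=23, w=22: +23·0.0833333° lon, +22·0.0416667° lat → SW at lon -166.083°, lat 21.9167°.
latitude 21.9167, longitude -166.0833.

21.9167, -166.0833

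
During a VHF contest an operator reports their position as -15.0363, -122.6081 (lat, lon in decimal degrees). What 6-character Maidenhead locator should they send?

CH84qx

Add 180° to longitude and 90° to latitude: 57.3919, 74.9637.
Field: lon ⌊57.3919/20⌋ = 2 → C; lat ⌊74.9637/10⌋ = 7 → H.
Square: lon ⌊17.3919/2⌋ = 8; lat ⌊4.9637/1⌋ = 4.
Subsquare: lon ⌊1.3919/0.0833333⌋ = 16 → q; lat ⌊0.9637/0.0416667⌋ = 23 → x.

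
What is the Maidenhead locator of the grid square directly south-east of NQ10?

NP29

Longitude square 1; +1 → 2.
Latitude square 0; −1 → -1, wraps to 9, carry into field.
Latitude field Q = 16; −1 → 15 = P.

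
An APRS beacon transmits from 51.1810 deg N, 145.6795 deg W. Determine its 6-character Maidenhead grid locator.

Offset from 180°W / 90°S: lon 34.3205°, lat 141.1810°.
Field (20°×10°, letters A–R): 34.3205/20 → 1 → B, 141.1810/10 → 14 → O; chars BO.
Square (2°×1°, digits 0–9): 14.3205/2 → 7, 1.1810/1 → 1; chars 71.
Subsquare (5′×2.5′, letters a–x): 0.3205/0.0833333 → 3 → d, 0.1810/0.0416667 → 4 → e; chars de.

BO71de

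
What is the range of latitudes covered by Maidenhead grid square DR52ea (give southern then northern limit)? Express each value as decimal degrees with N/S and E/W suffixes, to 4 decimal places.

82.0000° N, 82.0417° N

Field D=3, R=17: +3·20° lon, +17·10° lat → SW at lon -120°, lat 80°.
Square 5, 2: +5·2° lon, +2·1° lat → SW at lon -110°, lat 82°.
Subsquare e=4, a=0: +4·0.0833333° lon, +0·0.0416667° lat → SW at lon -109.667°, lat 82°.
Cell spans 0.0833333° lon × 0.0416667° lat.
south 82.0000° N, north 82.0417° N.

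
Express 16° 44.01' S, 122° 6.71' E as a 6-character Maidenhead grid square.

PH13bg

Add 180° to longitude and 90° to latitude: 302.1118, 73.2665.
Field (20°×10°, letters A–R): 302.1118/20 → 15 → P, 73.2665/10 → 7 → H; chars PH.
Square (2°×1°, digits 0–9): 2.1118/2 → 1, 3.2665/1 → 3; chars 13.
Subsquare (5′×2.5′, letters a–x): 0.1118/0.0833333 → 1 → b, 0.2665/0.0416667 → 6 → g; chars bg.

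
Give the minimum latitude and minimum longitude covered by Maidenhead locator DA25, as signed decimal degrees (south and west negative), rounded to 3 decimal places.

-85.000, -116.000

Field D=3, A=0: +3·20° lon, +0·10° lat → SW at lon -120°, lat -90°.
Square 2, 5: +2·2° lon, +5·1° lat → SW at lon -116°, lat -85°.
latitude -85.000, longitude -116.000.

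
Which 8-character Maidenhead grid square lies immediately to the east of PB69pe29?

Longitude extended square 2; +1 → 3.
The latitude characters are unchanged.

PB69pe39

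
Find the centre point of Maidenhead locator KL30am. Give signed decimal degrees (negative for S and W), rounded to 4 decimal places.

20.5208, 26.0417

Field K=10, L=11: +10·20° lon, +11·10° lat → SW at lon 20°, lat 20°.
Square 3, 0: +3·2° lon, +0·1° lat → SW at lon 26°, lat 20°.
Subsquare a=0, m=12: +0·0.0833333° lon, +12·0.0416667° lat → SW at lon 26°, lat 20.5°.
Cell spans 0.0833333° lon × 0.0416667° lat. Centre is SW corner plus half of each.
latitude 20.5208, longitude 26.0417.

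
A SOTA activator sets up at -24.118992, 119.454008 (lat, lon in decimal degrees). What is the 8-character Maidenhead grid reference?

Offset from 180°W / 90°S: lon 299.45401°, lat 65.88101°.
Field: 299.45401/20 → 14 → O, 65.88101/10 → 6 → G; chars OG.
Square: 19.45401/2 → 9, 5.88101/1 → 5; chars 95.
Subsquare: 1.45401/0.0833333 → 17 → r, 0.88101/0.0416667 → 21 → v; chars rv.
Extended square: 0.03734/0.00833333 → 4, 0.00601/0.00416667 → 1; chars 41.

OG95rv41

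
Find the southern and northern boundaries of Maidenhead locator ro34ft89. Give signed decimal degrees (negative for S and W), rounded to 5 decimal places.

54.82917, 54.83333

Field R=17, O=14: +17·20° lon, +14·10° lat → SW at lon 160°, lat 50°.
Square 3, 4: +3·2° lon, +4·1° lat → SW at lon 166°, lat 54°.
Subsquare f=5, t=19: +5·0.0833333° lon, +19·0.0416667° lat → SW at lon 166.417°, lat 54.7917°.
Extended square 8, 9: +8·0.00833333° lon, +9·0.00416667° lat → SW at lon 166.483°, lat 54.8292°.
Cell spans 0.00833333° lon × 0.00416667° lat.
south 54.82917, north 54.83333.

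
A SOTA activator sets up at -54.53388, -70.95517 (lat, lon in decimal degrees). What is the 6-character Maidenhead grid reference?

FD45ml

Add 180° to longitude and 90° to latitude: 109.0448, 35.4661.
Field: lon ⌊109.0448/20⌋ = 5 → F; lat ⌊35.4661/10⌋ = 3 → D.
Square: lon ⌊9.0448/2⌋ = 4; lat ⌊5.4661/1⌋ = 5.
Subsquare: lon ⌊1.0448/0.0833333⌋ = 12 → m; lat ⌊0.4661/0.0416667⌋ = 11 → l.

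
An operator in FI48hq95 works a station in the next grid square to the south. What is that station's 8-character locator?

FI48hq94

Latitude extended square 5; −1 → 4.
The longitude characters are unchanged.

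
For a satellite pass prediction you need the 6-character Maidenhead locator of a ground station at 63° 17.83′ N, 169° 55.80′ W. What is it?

Shift to the Maidenhead origin (180°W, 90°S): lon 10.0700, lat 153.2972.
Field: lon ⌊10.0700/20⌋ = 0 → A; lat ⌊153.2972/10⌋ = 15 → P.
Square: lon ⌊10.0700/2⌋ = 5; lat ⌊3.2972/1⌋ = 3.
Subsquare: lon ⌊0.0700/0.0833333⌋ = 0 → a; lat ⌊0.2972/0.0416667⌋ = 7 → h.

AP53ah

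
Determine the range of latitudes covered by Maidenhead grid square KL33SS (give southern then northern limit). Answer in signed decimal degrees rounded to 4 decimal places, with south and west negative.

Field K=10, L=11: +10·20° lon, +11·10° lat → SW at lon 20°, lat 20°.
Square 3, 3: +3·2° lon, +3·1° lat → SW at lon 26°, lat 23°.
Subsquare s=18, s=18: +18·0.0833333° lon, +18·0.0416667° lat → SW at lon 27.5°, lat 23.75°.
Cell spans 0.0833333° lon × 0.0416667° lat.
south 23.7500, north 23.7917.

23.7500, 23.7917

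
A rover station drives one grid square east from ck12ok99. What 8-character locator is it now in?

Longitude extended square 9; +1 → 10, wraps to 0, carry into subsquare.
Longitude subsquare o = 14; +1 → 15 = p.
The latitude characters are unchanged.

CK12pk09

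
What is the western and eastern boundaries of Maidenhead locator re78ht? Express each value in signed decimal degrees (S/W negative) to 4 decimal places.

174.5833, 174.6667

Field R=17, E=4: +17·20° lon, +4·10° lat → SW at lon 160°, lat -50°.
Square 7, 8: +7·2° lon, +8·1° lat → SW at lon 174°, lat -42°.
Subsquare h=7, t=19: +7·0.0833333° lon, +19·0.0416667° lat → SW at lon 174.583°, lat -41.2083°.
Cell spans 0.0833333° lon × 0.0416667° lat.
west 174.5833, east 174.6667.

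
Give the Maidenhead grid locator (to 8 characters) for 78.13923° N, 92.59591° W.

EQ38qd83

Add 180° to longitude and 90° to latitude: 87.40409, 168.13923.
Field: 87.40409/20 → 4 → E, 168.13923/10 → 16 → Q; chars EQ.
Square: 7.40409/2 → 3, 8.13923/1 → 8; chars 38.
Subsquare: 1.40409/0.0833333 → 16 → q, 0.13923/0.0416667 → 3 → d; chars qd.
Extended square: 0.07076/0.00833333 → 8, 0.01423/0.00416667 → 3; chars 83.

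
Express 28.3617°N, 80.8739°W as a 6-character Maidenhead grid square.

EL98ni

Offset from 180°W / 90°S: lon 99.1261°, lat 118.3617°.
Field: 99.1261/20 → 4 → E, 118.3617/10 → 11 → L; chars EL.
Square: 19.1261/2 → 9, 8.3617/1 → 8; chars 98.
Subsquare: 1.1261/0.0833333 → 13 → n, 0.3617/0.0416667 → 8 → i; chars ni.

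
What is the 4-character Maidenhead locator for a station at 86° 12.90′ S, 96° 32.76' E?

NA83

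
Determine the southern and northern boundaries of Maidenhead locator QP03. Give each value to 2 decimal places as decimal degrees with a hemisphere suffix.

Field Q=16, P=15: +16·20° lon, +15·10° lat → SW at lon 140°, lat 60°.
Square 0, 3: +0·2° lon, +3·1° lat → SW at lon 140°, lat 63°.
Cell spans 2° lon × 1° lat.
south 63.00° N, north 64.00° N.

63.00° N, 64.00° N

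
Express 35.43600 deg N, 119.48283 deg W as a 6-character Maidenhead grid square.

DM05gk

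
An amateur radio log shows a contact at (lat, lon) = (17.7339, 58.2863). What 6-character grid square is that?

Offset from 180°W / 90°S: lon 238.2863°, lat 107.7339°.
Field: 238.2863/20 → 11 → L, 107.7339/10 → 10 → K; chars LK.
Square: 18.2863/2 → 9, 7.7339/1 → 7; chars 97.
Subsquare: 0.2863/0.0833333 → 3 → d, 0.7339/0.0416667 → 17 → r; chars dr.

LK97dr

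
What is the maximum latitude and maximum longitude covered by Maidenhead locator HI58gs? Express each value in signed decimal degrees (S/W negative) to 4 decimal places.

-1.2083, -29.4167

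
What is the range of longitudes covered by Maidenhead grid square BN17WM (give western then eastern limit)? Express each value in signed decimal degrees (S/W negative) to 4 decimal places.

-156.1667, -156.0833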